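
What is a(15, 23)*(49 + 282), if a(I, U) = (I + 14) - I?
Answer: 4634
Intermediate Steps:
a(I, U) = 14 (a(I, U) = (14 + I) - I = 14)
a(15, 23)*(49 + 282) = 14*(49 + 282) = 14*331 = 4634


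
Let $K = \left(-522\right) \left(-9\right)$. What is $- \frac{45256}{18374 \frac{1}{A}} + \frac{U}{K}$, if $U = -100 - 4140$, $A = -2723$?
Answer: $\frac{144716610916}{21580263} \approx 6706.0$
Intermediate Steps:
$K = 4698$
$U = -4240$ ($U = -100 - 4140 = -4240$)
$- \frac{45256}{18374 \frac{1}{A}} + \frac{U}{K} = - \frac{45256}{18374 \frac{1}{-2723}} - \frac{4240}{4698} = - \frac{45256}{18374 \left(- \frac{1}{2723}\right)} - \frac{2120}{2349} = - \frac{45256}{- \frac{18374}{2723}} - \frac{2120}{2349} = \left(-45256\right) \left(- \frac{2723}{18374}\right) - \frac{2120}{2349} = \frac{61616044}{9187} - \frac{2120}{2349} = \frac{144716610916}{21580263}$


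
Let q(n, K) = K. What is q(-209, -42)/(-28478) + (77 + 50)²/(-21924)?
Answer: -7903463/10764684 ≈ -0.73420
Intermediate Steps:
q(-209, -42)/(-28478) + (77 + 50)²/(-21924) = -42/(-28478) + (77 + 50)²/(-21924) = -42*(-1/28478) + 127²*(-1/21924) = 21/14239 + 16129*(-1/21924) = 21/14239 - 16129/21924 = -7903463/10764684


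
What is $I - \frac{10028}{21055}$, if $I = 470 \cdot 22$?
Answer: $\frac{217698672}{21055} \approx 10340.0$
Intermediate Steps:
$I = 10340$
$I - \frac{10028}{21055} = 10340 - \frac{10028}{21055} = \frac{217698672}{21055}$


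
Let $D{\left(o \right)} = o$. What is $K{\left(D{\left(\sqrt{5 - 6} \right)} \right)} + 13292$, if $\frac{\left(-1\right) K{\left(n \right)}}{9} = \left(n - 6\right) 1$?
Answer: $13346 - 9 i \approx 13346.0 - 9.0 i$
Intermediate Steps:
$K{\left(n \right)} = 54 - 9 n$ ($K{\left(n \right)} = - 9 \left(n - 6\right) 1 = - 9 \left(-6 + n\right) 1 = - 9 \left(-6 + n\right) = 54 - 9 n$)
$K{\left(D{\left(\sqrt{5 - 6} \right)} \right)} + 13292 = \left(54 - 9 \sqrt{5 - 6}\right) + 13292 = \left(54 - 9 \sqrt{-1}\right) + 13292 = \left(54 - 9 i\right) + 13292 = 13346 - 9 i$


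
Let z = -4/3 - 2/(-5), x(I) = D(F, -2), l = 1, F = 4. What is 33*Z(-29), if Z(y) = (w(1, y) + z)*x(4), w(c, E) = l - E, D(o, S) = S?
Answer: -9592/5 ≈ -1918.4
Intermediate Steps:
x(I) = -2
z = -14/15 (z = -4*⅓ - 2*(-⅕) = -4/3 + ⅖ = -14/15 ≈ -0.93333)
w(c, E) = 1 - E
Z(y) = -2/15 + 2*y (Z(y) = ((1 - y) - 14/15)*(-2) = (1/15 - y)*(-2) = -2/15 + 2*y)
33*Z(-29) = 33*(-2/15 + 2*(-29)) = 33*(-2/15 - 58) = 33*(-872/15) = -9592/5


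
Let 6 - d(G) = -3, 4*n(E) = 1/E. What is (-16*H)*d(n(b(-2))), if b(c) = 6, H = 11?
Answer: -1584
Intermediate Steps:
n(E) = 1/(4*E)
d(G) = 9 (d(G) = 6 - 1*(-3) = 6 + 3 = 9)
(-16*H)*d(n(b(-2))) = -16*11*9 = -176*9 = -1584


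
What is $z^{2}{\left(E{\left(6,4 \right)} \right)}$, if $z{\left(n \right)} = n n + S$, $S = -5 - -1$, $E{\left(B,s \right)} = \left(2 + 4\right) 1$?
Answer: $1024$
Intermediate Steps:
$E{\left(B,s \right)} = 6$ ($E{\left(B,s \right)} = 6 \cdot 1 = 6$)
$S = -4$ ($S = -5 + 1 = -4$)
$z{\left(n \right)} = -4 + n^{2}$ ($z{\left(n \right)} = n n - 4 = n^{2} - 4 = -4 + n^{2}$)
$z^{2}{\left(E{\left(6,4 \right)} \right)} = \left(-4 + 6^{2}\right)^{2} = \left(-4 + 36\right)^{2} = 32^{2} = 1024$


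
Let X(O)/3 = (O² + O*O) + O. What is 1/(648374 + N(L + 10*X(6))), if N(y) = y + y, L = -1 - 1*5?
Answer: 1/653042 ≈ 1.5313e-6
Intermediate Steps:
L = -6 (L = -1 - 5 = -6)
X(O) = 3*O + 6*O² (X(O) = 3*((O² + O*O) + O) = 3*((O² + O²) + O) = 3*(2*O² + O) = 3*(O + 2*O²) = 3*O + 6*O²)
N(y) = 2*y
1/(648374 + N(L + 10*X(6))) = 1/(648374 + 2*(-6 + 10*(3*6*(1 + 2*6)))) = 1/(648374 + 2*(-6 + 10*(3*6*(1 + 12)))) = 1/(648374 + 2*(-6 + 10*(3*6*13))) = 1/(648374 + 2*(-6 + 10*234)) = 1/(648374 + 2*(-6 + 2340)) = 1/(648374 + 2*2334) = 1/(648374 + 4668) = 1/653042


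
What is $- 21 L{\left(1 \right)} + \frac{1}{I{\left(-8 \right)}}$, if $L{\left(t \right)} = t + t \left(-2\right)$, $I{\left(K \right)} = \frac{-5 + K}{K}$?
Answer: $\frac{281}{13} \approx 21.615$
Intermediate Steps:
$I{\left(K \right)} = \frac{-5 + K}{K}$
$L{\left(t \right)} = - t$ ($L{\left(t \right)} = t - 2 t = - t$)
$- 21 L{\left(1 \right)} + \frac{1}{I{\left(-8 \right)}} = - 21 \left(\left(-1\right) 1\right) + \frac{1}{\frac{1}{-8} \left(-5 - 8\right)} = \left(-21\right) \left(-1\right) + \frac{1}{\left(- \frac{1}{8}\right) \left(-13\right)} = 21 + \frac{1}{\frac{13}{8}} = 21 + \frac{8}{13} = \frac{281}{13}$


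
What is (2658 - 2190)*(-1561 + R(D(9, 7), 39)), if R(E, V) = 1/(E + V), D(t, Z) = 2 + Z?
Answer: -2922153/4 ≈ -7.3054e+5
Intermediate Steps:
(2658 - 2190)*(-1561 + R(D(9, 7), 39)) = (2658 - 2190)*(-1561 + 1/((2 + 7) + 39)) = 468*(-1561 + 1/(9 + 39)) = 468*(-1561 + 1/48) = 468*(-74927/48) = -2922153/4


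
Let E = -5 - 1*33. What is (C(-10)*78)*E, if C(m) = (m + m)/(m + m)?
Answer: -2964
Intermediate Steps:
E = -38 (E = -5 - 33 = -38)
C(m) = 1 (C(m) = (2*m)/((2*m)) = (2*m)*(1/(2*m)) = 1)
(C(-10)*78)*E = (1*78)*(-38) = 78*(-38) = -2964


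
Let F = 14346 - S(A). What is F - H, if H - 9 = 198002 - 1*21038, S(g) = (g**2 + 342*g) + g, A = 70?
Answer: -191537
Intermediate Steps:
S(g) = g**2 + 343*g
F = -14564 (F = 14346 - 70*(343 + 70) = 14346 - 70*413 = 14346 - 1*28910 = 14346 - 28910 = -14564)
H = 176973 (H = 9 + (198002 - 1*21038) = 9 + (198002 - 21038) = 9 + 176964 = 176973)
F - H = -14564 - 1*176973 = -14564 - 176973 = -191537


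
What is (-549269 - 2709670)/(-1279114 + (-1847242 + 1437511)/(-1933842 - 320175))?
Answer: 2448567969321/961048097069 ≈ 2.5478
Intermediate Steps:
(-549269 - 2709670)/(-1279114 + (-1847242 + 1437511)/(-1933842 - 320175)) = -3258939/(-1279114 - 409731/(-2254017)) = -3258939/(-1279114 - 409731*(-1/2254017)) = -3258939/(-1279114 + 136577/751339) = -3258939/(-961048097069/751339) = -3258939*(-751339/961048097069) = 2448567969321/961048097069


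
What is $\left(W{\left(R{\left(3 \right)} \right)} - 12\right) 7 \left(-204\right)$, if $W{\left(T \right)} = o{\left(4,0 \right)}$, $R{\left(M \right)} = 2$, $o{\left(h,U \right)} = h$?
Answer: $11424$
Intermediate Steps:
$W{\left(T \right)} = 4$
$\left(W{\left(R{\left(3 \right)} \right)} - 12\right) 7 \left(-204\right) = \left(4 - 12\right) 7 \left(-204\right) = \left(-8\right) 7 \left(-204\right) = \left(-56\right) \left(-204\right) = 11424$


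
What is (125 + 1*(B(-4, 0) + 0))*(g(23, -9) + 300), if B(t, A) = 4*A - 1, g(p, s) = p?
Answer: 40052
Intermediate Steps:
B(t, A) = -1 + 4*A
(125 + 1*(B(-4, 0) + 0))*(g(23, -9) + 300) = (125 + 1*((-1 + 4*0) + 0))*(23 + 300) = (125 + 1*((-1 + 0) + 0))*323 = (125 + 1*(-1 + 0))*323 = (125 + 1*(-1))*323 = (125 - 1)*323 = 124*323 = 40052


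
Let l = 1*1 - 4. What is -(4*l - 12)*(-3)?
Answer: -72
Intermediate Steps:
l = -3 (l = 1 - 4 = -3)
-(4*l - 12)*(-3) = -(4*(-3) - 12)*(-3) = -(-12 - 12)*(-3) = -1*(-24)*(-3) = 24*(-3) = -72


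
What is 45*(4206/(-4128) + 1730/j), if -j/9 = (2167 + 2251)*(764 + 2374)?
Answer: -109333965745/2384553648 ≈ -45.851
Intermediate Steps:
j = -124773156 (j = -9*(2167 + 2251)*(764 + 2374) = -39762*3138 = -9*13863684 = -124773156)
45*(4206/(-4128) + 1730/j) = 45*(4206/(-4128) + 1730/(-124773156)) = 45*(4206*(-1/4128) + 1730*(-1/124773156)) = 45*(-701/688 - 865/62386578) = 45*(-21866793149/21460982832) = -109333965745/2384553648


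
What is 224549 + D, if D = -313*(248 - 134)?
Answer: 188867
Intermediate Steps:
D = -35682 (D = -313*114 = -35682)
224549 + D = 224549 - 35682 = 188867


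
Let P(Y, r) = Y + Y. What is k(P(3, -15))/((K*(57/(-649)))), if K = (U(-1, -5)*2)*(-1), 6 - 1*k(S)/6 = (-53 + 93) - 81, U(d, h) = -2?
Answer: -30503/38 ≈ -802.71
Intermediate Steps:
P(Y, r) = 2*Y
k(S) = 282 (k(S) = 36 - 6*((-53 + 93) - 81) = 36 - 6*(40 - 81) = 36 - 6*(-41) = 36 + 246 = 282)
K = 4 (K = -2*2*(-1) = -4*(-1) = 4)
k(P(3, -15))/((K*(57/(-649)))) = 282/((4*(57/(-649)))) = 282/((4*(57*(-1/649)))) = 282/((4*(-57/649))) = 282/(-228/649) = 282*(-649/228) = -30503/38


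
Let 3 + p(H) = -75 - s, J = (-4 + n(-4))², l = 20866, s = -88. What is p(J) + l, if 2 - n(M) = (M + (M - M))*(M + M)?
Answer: 20876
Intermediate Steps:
n(M) = 2 - 2*M² (n(M) = 2 - (M + (M - M))*(M + M) = 2 - (M + 0)*2*M = 2 - M*2*M = 2 - 2*M²)
J = 1156 (J = (-4 + (2 - 2*(-4)²))² = (-4 + (2 - 2*16))² = (-4 + (2 - 32))² = (-4 - 30)² = (-34)² = 1156)
p(H) = 10 (p(H) = -3 + (-75 - 1*(-88)) = -3 + (-75 + 88) = -3 + 13 = 10)
p(J) + l = 10 + 20866 = 20876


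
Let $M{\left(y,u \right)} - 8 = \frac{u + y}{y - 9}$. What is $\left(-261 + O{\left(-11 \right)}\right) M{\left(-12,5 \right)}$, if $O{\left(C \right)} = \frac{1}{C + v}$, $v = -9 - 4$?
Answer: $- \frac{156625}{72} \approx -2175.3$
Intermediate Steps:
$M{\left(y,u \right)} = 8 + \frac{u + y}{-9 + y}$ ($M{\left(y,u \right)} = 8 + \frac{u + y}{y - 9} = 8 + \frac{u + y}{-9 + y}$)
$v = -13$ ($v = -9 - 4 = -13$)
$O{\left(C \right)} = \frac{1}{-13 + C}$ ($O{\left(C \right)} = \frac{1}{C - 13} = \frac{1}{-13 + C}$)
$\left(-261 + O{\left(-11 \right)}\right) M{\left(-12,5 \right)} = \left(-261 + \frac{1}{-13 - 11}\right) \frac{-72 + 5 + 9 \left(-12\right)}{-9 - 12} = \left(-261 + \frac{1}{-24}\right) \frac{-72 + 5 - 108}{-21} = \left(-261 - \frac{1}{24}\right) \left(\left(- \frac{1}{21}\right) \left(-175\right)\right) = \left(- \frac{6265}{24}\right) \frac{25}{3} = - \frac{156625}{72}$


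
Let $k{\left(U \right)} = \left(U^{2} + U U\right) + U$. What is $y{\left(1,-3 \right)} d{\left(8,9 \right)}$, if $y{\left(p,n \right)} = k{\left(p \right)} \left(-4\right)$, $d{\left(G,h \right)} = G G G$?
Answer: $-6144$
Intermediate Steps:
$d{\left(G,h \right)} = G^{3}$ ($d{\left(G,h \right)} = G^{2} G = G^{3}$)
$k{\left(U \right)} = U + 2 U^{2}$ ($k{\left(U \right)} = \left(U^{2} + U^{2}\right) + U = 2 U^{2} + U = U + 2 U^{2}$)
$y{\left(p,n \right)} = - 4 p \left(1 + 2 p\right)$ ($y{\left(p,n \right)} = p \left(1 + 2 p\right) \left(-4\right) = - 4 p \left(1 + 2 p\right)$)
$y{\left(1,-3 \right)} d{\left(8,9 \right)} = \left(-4\right) 1 \left(1 + 2 \cdot 1\right) 8^{3} = \left(-4\right) 1 \left(1 + 2\right) 512 = \left(-4\right) 1 \cdot 3 \cdot 512 = \left(-12\right) 512 = -6144$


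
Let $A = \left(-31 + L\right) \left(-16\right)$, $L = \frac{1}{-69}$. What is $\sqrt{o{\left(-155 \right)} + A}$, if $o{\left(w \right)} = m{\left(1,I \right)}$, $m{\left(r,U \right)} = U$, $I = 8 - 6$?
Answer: $\frac{\sqrt{2372082}}{69} \approx 22.321$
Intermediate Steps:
$I = 2$ ($I = 8 - 6 = 2$)
$L = - \frac{1}{69} \approx -0.014493$
$o{\left(w \right)} = 2$
$A = \frac{34240}{69}$ ($A = \left(-31 - \frac{1}{69}\right) \left(-16\right) = \left(- \frac{2140}{69}\right) \left(-16\right) = \frac{34240}{69} \approx 496.23$)
$\sqrt{o{\left(-155 \right)} + A} = \sqrt{2 + \frac{34240}{69}} = \sqrt{\frac{34378}{69}} = \frac{\sqrt{2372082}}{69}$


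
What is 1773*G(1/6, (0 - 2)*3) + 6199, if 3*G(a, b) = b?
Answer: 2653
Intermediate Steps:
G(a, b) = b/3
1773*G(1/6, (0 - 2)*3) + 6199 = 1773*(((0 - 2)*3)/3) + 6199 = 1773*((-2*3)/3) + 6199 = 1773*((1/3)*(-6)) + 6199 = 1773*(-2) + 6199 = -3546 + 6199 = 2653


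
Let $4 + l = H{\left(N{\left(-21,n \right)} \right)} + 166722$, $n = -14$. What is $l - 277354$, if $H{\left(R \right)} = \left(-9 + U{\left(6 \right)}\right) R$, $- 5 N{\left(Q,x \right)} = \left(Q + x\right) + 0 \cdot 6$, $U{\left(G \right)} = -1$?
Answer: $-110706$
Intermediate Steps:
$N{\left(Q,x \right)} = - \frac{Q}{5} - \frac{x}{5}$ ($N{\left(Q,x \right)} = - \frac{\left(Q + x\right) + 0 \cdot 6}{5} = - \frac{\left(Q + x\right) + 0}{5} = - \frac{Q + x}{5} = - \frac{Q}{5} - \frac{x}{5}$)
$H{\left(R \right)} = - 10 R$ ($H{\left(R \right)} = \left(-9 - 1\right) R = - 10 R$)
$l = 166648$ ($l = -4 + \left(- 10 \left(\left(- \frac{1}{5}\right) \left(-21\right) - - \frac{14}{5}\right) + 166722\right) = -4 + \left(- 10 \left(\frac{21}{5} + \frac{14}{5}\right) + 166722\right) = -4 + \left(\left(-10\right) 7 + 166722\right) = -4 + \left(-70 + 166722\right) = -4 + 166652 = 166648$)
$l - 277354 = 166648 - 277354 = -110706$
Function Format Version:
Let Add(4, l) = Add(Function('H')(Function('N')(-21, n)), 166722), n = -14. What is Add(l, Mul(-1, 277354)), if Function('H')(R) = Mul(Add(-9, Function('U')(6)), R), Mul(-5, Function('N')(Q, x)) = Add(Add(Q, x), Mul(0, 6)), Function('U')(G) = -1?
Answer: -110706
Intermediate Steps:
Function('N')(Q, x) = Add(Mul(Rational(-1, 5), Q), Mul(Rational(-1, 5), x)) (Function('N')(Q, x) = Mul(Rational(-1, 5), Add(Add(Q, x), Mul(0, 6))) = Mul(Rational(-1, 5), Add(Add(Q, x), 0)) = Mul(Rational(-1, 5), Add(Q, x)) = Add(Mul(Rational(-1, 5), Q), Mul(Rational(-1, 5), x)))
Function('H')(R) = Mul(-10, R) (Function('H')(R) = Mul(Add(-9, -1), R) = Mul(-10, R))
l = 166648 (l = Add(-4, Add(Mul(-10, Add(Mul(Rational(-1, 5), -21), Mul(Rational(-1, 5), -14))), 166722)) = Add(-4, Add(Mul(-10, Add(Rational(21, 5), Rational(14, 5))), 166722)) = Add(-4, Add(Mul(-10, 7), 166722)) = Add(-4, Add(-70, 166722)) = Add(-4, 166652) = 166648)
Add(l, Mul(-1, 277354)) = Add(166648, Mul(-1, 277354)) = Add(166648, -277354) = -110706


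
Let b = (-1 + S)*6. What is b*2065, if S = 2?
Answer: 12390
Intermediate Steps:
b = 6 (b = (-1 + 2)*6 = 1*6 = 6)
b*2065 = 6*2065 = 12390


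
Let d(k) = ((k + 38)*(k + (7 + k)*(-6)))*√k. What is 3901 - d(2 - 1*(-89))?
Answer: 3901 + 64113*√91 ≈ 6.1550e+5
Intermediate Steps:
d(k) = √k*(-42 - 5*k)*(38 + k) (d(k) = ((38 + k)*(k + (-42 - 6*k)))*√k = ((38 + k)*(-42 - 5*k))*√k = ((-42 - 5*k)*(38 + k))*√k = √k*(-42 - 5*k)*(38 + k))
3901 - d(2 - 1*(-89)) = 3901 - √(2 - 1*(-89))*(-1596 - 232*(2 - 1*(-89)) - 5*(2 - 1*(-89))²) = 3901 - √(2 + 89)*(-1596 - 232*(2 + 89) - 5*(2 + 89)²) = 3901 - √91*(-1596 - 232*91 - 5*91²) = 3901 - √91*(-1596 - 21112 - 5*8281) = 3901 - √91*(-1596 - 21112 - 41405) = 3901 - √91*(-64113) = 3901 - (-64113)*√91 = 3901 + 64113*√91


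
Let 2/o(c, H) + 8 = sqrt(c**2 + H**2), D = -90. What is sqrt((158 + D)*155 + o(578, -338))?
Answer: sqrt(-42159 + 10540*sqrt(112082))/sqrt(-4 + sqrt(112082)) ≈ 102.66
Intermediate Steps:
o(c, H) = 2/(-8 + sqrt(H**2 + c**2)) (o(c, H) = 2/(-8 + sqrt(c**2 + H**2)) = 2/(-8 + sqrt(H**2 + c**2)))
sqrt((158 + D)*155 + o(578, -338)) = sqrt((158 - 90)*155 + 2/(-8 + sqrt((-338)**2 + 578**2))) = sqrt(68*155 + 2/(-8 + sqrt(114244 + 334084))) = sqrt(10540 + 2/(-8 + sqrt(448328))) = sqrt(10540 + 2/(-8 + 2*sqrt(112082)))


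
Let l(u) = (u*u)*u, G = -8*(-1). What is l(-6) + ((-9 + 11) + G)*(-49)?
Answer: -706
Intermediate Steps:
G = 8
l(u) = u**3 (l(u) = u**2*u = u**3)
l(-6) + ((-9 + 11) + G)*(-49) = (-6)**3 + ((-9 + 11) + 8)*(-49) = -216 + (2 + 8)*(-49) = -216 + 10*(-49) = -216 - 490 = -706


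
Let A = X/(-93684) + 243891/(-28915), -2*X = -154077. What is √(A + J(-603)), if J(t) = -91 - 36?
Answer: I*√111094820676798939410/902957620 ≈ 11.673*I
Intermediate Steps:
X = 154077/2 (X = -½*(-154077) = 154077/2 ≈ 77039.)
A = -16717501781/1805915240 (A = (154077/2)/(-93684) + 243891/(-28915) = (154077/2)*(-1/93684) + 243891*(-1/28915) = -51359/62456 - 243891/28915 = -16717501781/1805915240 ≈ -9.2571)
J(t) = -127
√(A + J(-603)) = √(-16717501781/1805915240 - 127) = √(-246068737261/1805915240) = I*√111094820676798939410/902957620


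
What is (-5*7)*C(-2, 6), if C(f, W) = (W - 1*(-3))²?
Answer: -2835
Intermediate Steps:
C(f, W) = (3 + W)² (C(f, W) = (W + 3)² = (3 + W)²)
(-5*7)*C(-2, 6) = (-5*7)*(3 + 6)² = -35*9² = -35*81 = -2835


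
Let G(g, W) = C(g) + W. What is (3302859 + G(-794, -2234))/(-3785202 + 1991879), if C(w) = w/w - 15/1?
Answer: -3300611/1793323 ≈ -1.8405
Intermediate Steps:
C(w) = -14 (C(w) = 1 - 15*1 = 1 - 15 = -14)
G(g, W) = -14 + W
(3302859 + G(-794, -2234))/(-3785202 + 1991879) = (3302859 + (-14 - 2234))/(-3785202 + 1991879) = (3302859 - 2248)/(-1793323) = 3300611*(-1/1793323) = -3300611/1793323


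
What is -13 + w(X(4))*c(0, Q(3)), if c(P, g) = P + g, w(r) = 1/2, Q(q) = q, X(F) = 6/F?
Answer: -23/2 ≈ -11.500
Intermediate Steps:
w(r) = ½
-13 + w(X(4))*c(0, Q(3)) = -13 + (0 + 3)/2 = -13 + (½)*3 = -13 + 3/2 = -23/2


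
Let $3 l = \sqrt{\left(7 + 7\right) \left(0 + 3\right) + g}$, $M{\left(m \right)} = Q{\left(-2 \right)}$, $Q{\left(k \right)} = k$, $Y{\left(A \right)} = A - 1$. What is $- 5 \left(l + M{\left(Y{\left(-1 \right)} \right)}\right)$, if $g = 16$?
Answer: $10 - \frac{5 \sqrt{58}}{3} \approx -2.693$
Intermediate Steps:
$Y{\left(A \right)} = -1 + A$
$M{\left(m \right)} = -2$
$l = \frac{\sqrt{58}}{3}$ ($l = \frac{\sqrt{\left(7 + 7\right) \left(0 + 3\right) + 16}}{3} = \frac{\sqrt{14 \cdot 3 + 16}}{3} = \frac{\sqrt{42 + 16}}{3} = \frac{\sqrt{58}}{3} \approx 2.5386$)
$- 5 \left(l + M{\left(Y{\left(-1 \right)} \right)}\right) = - 5 \left(\frac{\sqrt{58}}{3} - 2\right) = - 5 \left(-2 + \frac{\sqrt{58}}{3}\right) = 10 - \frac{5 \sqrt{58}}{3}$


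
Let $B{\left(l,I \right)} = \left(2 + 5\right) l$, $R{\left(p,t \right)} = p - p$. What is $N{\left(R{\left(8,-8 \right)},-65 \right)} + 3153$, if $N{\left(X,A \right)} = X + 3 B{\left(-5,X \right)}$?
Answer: $3048$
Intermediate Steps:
$R{\left(p,t \right)} = 0$
$B{\left(l,I \right)} = 7 l$
$N{\left(X,A \right)} = -105 + X$ ($N{\left(X,A \right)} = X + 3 \cdot 7 \left(-5\right) = X + 3 \left(-35\right) = X - 105 = -105 + X$)
$N{\left(R{\left(8,-8 \right)},-65 \right)} + 3153 = \left(-105 + 0\right) + 3153 = -105 + 3153 = 3048$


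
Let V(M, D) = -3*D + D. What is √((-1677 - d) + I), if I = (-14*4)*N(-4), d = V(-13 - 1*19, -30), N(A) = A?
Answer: I*√1513 ≈ 38.897*I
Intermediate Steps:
V(M, D) = -2*D
d = 60 (d = -2*(-30) = 60)
I = 224 (I = -14*4*(-4) = -56*(-4) = 224)
√((-1677 - d) + I) = √((-1677 - 1*60) + 224) = √((-1677 - 60) + 224) = √(-1737 + 224) = √(-1513) = I*√1513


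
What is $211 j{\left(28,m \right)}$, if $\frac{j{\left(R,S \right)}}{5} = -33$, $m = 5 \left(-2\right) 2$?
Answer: $-34815$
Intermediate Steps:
$m = -20$ ($m = \left(-10\right) 2 = -20$)
$j{\left(R,S \right)} = -165$ ($j{\left(R,S \right)} = 5 \left(-33\right) = -165$)
$211 j{\left(28,m \right)} = 211 \left(-165\right) = -34815$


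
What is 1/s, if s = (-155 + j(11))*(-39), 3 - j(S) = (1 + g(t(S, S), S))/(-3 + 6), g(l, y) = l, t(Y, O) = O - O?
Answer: 1/5941 ≈ 0.00016832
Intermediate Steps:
t(Y, O) = 0
j(S) = 8/3 (j(S) = 3 - (1 + 0)/(-3 + 6) = 3 - 1/3 = 8/3)
s = 5941 (s = (-155 + 8/3)*(-39) = -457/3*(-39) = 5941)
1/s = 1/5941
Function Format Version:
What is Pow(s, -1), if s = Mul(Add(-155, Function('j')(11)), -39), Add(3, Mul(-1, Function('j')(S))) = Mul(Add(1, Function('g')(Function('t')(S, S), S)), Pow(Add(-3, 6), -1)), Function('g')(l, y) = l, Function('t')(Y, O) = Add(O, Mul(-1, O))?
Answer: Rational(1, 5941) ≈ 0.00016832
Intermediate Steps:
Function('t')(Y, O) = 0
Function('j')(S) = Rational(8, 3) (Function('j')(S) = Add(3, Mul(-1, Mul(Add(1, 0), Pow(Add(-3, 6), -1)))) = Add(3, Mul(-1, Mul(1, Pow(3, -1)))) = Add(3, Mul(-1, Mul(1, Rational(1, 3)))) = Add(3, Mul(-1, Rational(1, 3))) = Add(3, Rational(-1, 3)) = Rational(8, 3))
s = 5941 (s = Mul(Add(-155, Rational(8, 3)), -39) = Mul(Rational(-457, 3), -39) = 5941)
Pow(s, -1) = Pow(5941, -1) = Rational(1, 5941)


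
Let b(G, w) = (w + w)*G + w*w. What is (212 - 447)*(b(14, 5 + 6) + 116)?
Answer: -128075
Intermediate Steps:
b(G, w) = w² + 2*G*w (b(G, w) = (2*w)*G + w² = 2*G*w + w² = w² + 2*G*w)
(212 - 447)*(b(14, 5 + 6) + 116) = (212 - 447)*((5 + 6)*((5 + 6) + 2*14) + 116) = -235*(11*(11 + 28) + 116) = -235*(11*39 + 116) = -235*(429 + 116) = -235*545 = -128075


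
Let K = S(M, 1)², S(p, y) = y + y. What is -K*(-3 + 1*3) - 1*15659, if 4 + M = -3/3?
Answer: -15659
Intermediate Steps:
M = -5 (M = -4 - 3/3 = -4 - 3*⅓ = -4 - 1 = -5)
S(p, y) = 2*y
K = 4 (K = (2*1)² = 2² = 4)
-K*(-3 + 1*3) - 1*15659 = -4*(-3 + 1*3) - 1*15659 = -4*(-3 + 3) - 15659 = -4*0 - 15659 = -1*0 - 15659 = 0 - 15659 = -15659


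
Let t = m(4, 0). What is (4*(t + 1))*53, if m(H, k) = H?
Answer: 1060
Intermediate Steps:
t = 4
(4*(t + 1))*53 = (4*(4 + 1))*53 = (4*5)*53 = 20*53 = 1060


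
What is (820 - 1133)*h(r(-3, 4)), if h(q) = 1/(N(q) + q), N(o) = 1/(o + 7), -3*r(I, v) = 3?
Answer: 1878/5 ≈ 375.60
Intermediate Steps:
r(I, v) = -1 (r(I, v) = -⅓*3 = -1)
N(o) = 1/(7 + o)
h(q) = 1/(q + 1/(7 + q)) (h(q) = 1/(1/(7 + q) + q) = 1/(q + 1/(7 + q)))
(820 - 1133)*h(r(-3, 4)) = (820 - 1133)*((7 - 1)/(1 - (7 - 1))) = -313*6/(1 - 1*6) = -313*6/(1 - 6) = -313*6/(-5) = -(-313)*6/5 = -313*(-6/5) = 1878/5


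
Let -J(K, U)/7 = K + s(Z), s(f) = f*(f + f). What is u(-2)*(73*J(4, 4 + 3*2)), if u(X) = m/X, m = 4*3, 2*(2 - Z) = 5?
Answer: 13797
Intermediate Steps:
Z = -½ (Z = 2 - ½*5 = 2 - 5/2 = -½ ≈ -0.50000)
s(f) = 2*f² (s(f) = f*(2*f) = 2*f²)
m = 12
J(K, U) = -7/2 - 7*K (J(K, U) = -7*(K + 2*(-½)²) = -7*(K + 2*(¼)) = -7*(K + ½) = -7*(½ + K) = -7/2 - 7*K)
u(X) = 12/X
u(-2)*(73*J(4, 4 + 3*2)) = (12/(-2))*(73*(-7/2 - 7*4)) = (12*(-½))*(73*(-7/2 - 28)) = -438*(-63)/2 = -6*(-4599/2) = 13797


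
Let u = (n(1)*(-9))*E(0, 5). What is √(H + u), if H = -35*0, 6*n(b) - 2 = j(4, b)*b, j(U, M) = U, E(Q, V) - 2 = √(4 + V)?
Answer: 3*I*√5 ≈ 6.7082*I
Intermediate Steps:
E(Q, V) = 2 + √(4 + V)
n(b) = ⅓ + 2*b/3 (n(b) = ⅓ + (4*b)/6 = ⅓ + 2*b/3)
H = 0
u = -45 (u = ((⅓ + (⅔)*1)*(-9))*(2 + √(4 + 5)) = ((⅓ + ⅔)*(-9))*(2 + √9) = (1*(-9))*(2 + 3) = -9*5 = -45)
√(H + u) = √(0 - 45) = √(-45) = 3*I*√5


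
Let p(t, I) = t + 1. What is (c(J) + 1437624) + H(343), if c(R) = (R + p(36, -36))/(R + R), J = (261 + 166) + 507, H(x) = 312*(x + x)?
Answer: 3085294379/1868 ≈ 1.6517e+6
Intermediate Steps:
H(x) = 624*x (H(x) = 312*(2*x) = 624*x)
p(t, I) = 1 + t
J = 934 (J = 427 + 507 = 934)
c(R) = (37 + R)/(2*R) (c(R) = (R + (1 + 36))/(R + R) = (R + 37)/((2*R)) = (37 + R)*(1/(2*R)) = (37 + R)/(2*R))
(c(J) + 1437624) + H(343) = ((½)*(37 + 934)/934 + 1437624) + 624*343 = ((½)*(1/934)*971 + 1437624) + 214032 = (971/1868 + 1437624) + 214032 = 2685482603/1868 + 214032 = 3085294379/1868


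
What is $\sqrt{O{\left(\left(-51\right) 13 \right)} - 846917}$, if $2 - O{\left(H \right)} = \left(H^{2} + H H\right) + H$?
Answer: $3 i \sqrt{191710} \approx 1313.5 i$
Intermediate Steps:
$O{\left(H \right)} = 2 - H - 2 H^{2}$ ($O{\left(H \right)} = 2 - \left(\left(H^{2} + H H\right) + H\right) = 2 - \left(\left(H^{2} + H^{2}\right) + H\right) = 2 - \left(2 H^{2} + H\right) = 2 - \left(H + 2 H^{2}\right) = 2 - H - 2 H^{2}$)
$\sqrt{O{\left(\left(-51\right) 13 \right)} - 846917} = \sqrt{\left(2 - \left(-51\right) 13 - 2 \left(\left(-51\right) 13\right)^{2}\right) - 846917} = \sqrt{\left(2 - -663 - 2 \left(-663\right)^{2}\right) - 846917} = \sqrt{\left(2 + 663 - 879138\right) - 846917} = \sqrt{-878473 - 846917} = \sqrt{-1725390} = 3 i \sqrt{191710}$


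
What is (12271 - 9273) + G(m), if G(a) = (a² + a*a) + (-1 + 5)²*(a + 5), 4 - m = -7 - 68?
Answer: 16824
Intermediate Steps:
m = 79 (m = 4 - (-7 - 68) = 4 - 1*(-75) = 4 + 75 = 79)
G(a) = 80 + 2*a² + 16*a (G(a) = (a² + a²) + 4²*(5 + a) = 2*a² + 16*(5 + a) = 2*a² + (80 + 16*a) = 80 + 2*a² + 16*a)
(12271 - 9273) + G(m) = (12271 - 9273) + (80 + 2*79² + 16*79) = 2998 + (80 + 2*6241 + 1264) = 2998 + (80 + 12482 + 1264) = 2998 + 13826 = 16824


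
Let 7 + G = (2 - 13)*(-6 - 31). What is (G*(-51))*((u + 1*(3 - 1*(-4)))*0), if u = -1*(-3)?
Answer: 0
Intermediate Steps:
u = 3
G = 400 (G = -7 + (2 - 13)*(-6 - 31) = -7 - 11*(-37) = -7 + 407 = 400)
(G*(-51))*((u + 1*(3 - 1*(-4)))*0) = (400*(-51))*((3 + 1*(3 - 1*(-4)))*0) = -20400*(3 + 1*(3 + 4))*0 = -20400*(3 + 1*7)*0 = -20400*(3 + 7)*0 = -204000*0 = -20400*0 = 0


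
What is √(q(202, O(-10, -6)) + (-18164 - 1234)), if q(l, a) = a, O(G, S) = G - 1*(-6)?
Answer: I*√19402 ≈ 139.29*I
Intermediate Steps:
O(G, S) = 6 + G (O(G, S) = G + 6 = 6 + G)
√(q(202, O(-10, -6)) + (-18164 - 1234)) = √((6 - 10) + (-18164 - 1234)) = √(-4 - 19398) = √(-19402) = I*√19402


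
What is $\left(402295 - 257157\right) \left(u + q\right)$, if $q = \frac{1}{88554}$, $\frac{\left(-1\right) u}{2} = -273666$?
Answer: $\frac{3517306072069601}{44277} \approx 7.9439 \cdot 10^{10}$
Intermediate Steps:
$u = 547332$ ($u = \left(-2\right) \left(-273666\right) = 547332$)
$q = \frac{1}{88554} \approx 1.1293 \cdot 10^{-5}$
$\left(402295 - 257157\right) \left(u + q\right) = \left(402295 - 257157\right) \left(547332 + \frac{1}{88554}\right) = 145138 \cdot \frac{48468437929}{88554} = \frac{3517306072069601}{44277}$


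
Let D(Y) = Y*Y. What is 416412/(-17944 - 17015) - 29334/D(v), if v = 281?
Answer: -262835622/21398431 ≈ -12.283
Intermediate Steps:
D(Y) = Y**2
416412/(-17944 - 17015) - 29334/D(v) = 416412/(-17944 - 17015) - 29334/(281**2) = 416412/(-34959) - 29334/78961 = 416412*(-1/34959) - 29334*1/78961 = -3228/271 - 29334/78961 = -262835622/21398431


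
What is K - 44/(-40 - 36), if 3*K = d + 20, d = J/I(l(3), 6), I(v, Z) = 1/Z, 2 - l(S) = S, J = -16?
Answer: -1411/57 ≈ -24.754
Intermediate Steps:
l(S) = 2 - S
d = -96 (d = -16/(1/6) = -16/⅙ = -16*6 = -96)
K = -76/3 (K = (-96 + 20)/3 = (⅓)*(-76) = -76/3 ≈ -25.333)
K - 44/(-40 - 36) = -76/3 - 44/(-40 - 36) = -76/3 - 44/(-76) = -76/3 - 44*(-1/76) = -76/3 + 11/19 = -1411/57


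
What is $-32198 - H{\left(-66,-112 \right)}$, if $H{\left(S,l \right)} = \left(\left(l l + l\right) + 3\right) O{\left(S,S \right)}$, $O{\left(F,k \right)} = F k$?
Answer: $-54199058$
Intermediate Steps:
$H{\left(S,l \right)} = S^{2} \left(3 + l + l^{2}\right)$ ($H{\left(S,l \right)} = \left(\left(l l + l\right) + 3\right) S S = \left(\left(l^{2} + l\right) + 3\right) S^{2} = \left(\left(l + l^{2}\right) + 3\right) S^{2} = \left(3 + l + l^{2}\right) S^{2} = S^{2} \left(3 + l + l^{2}\right)$)
$-32198 - H{\left(-66,-112 \right)} = -32198 - \left(-66\right)^{2} \left(3 - 112 + \left(-112\right)^{2}\right) = -32198 - 4356 \left(3 - 112 + 12544\right) = -32198 - 4356 \cdot 12435 = -32198 - 54166860 = -54199058$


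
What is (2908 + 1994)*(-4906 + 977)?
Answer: -19259958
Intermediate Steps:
(2908 + 1994)*(-4906 + 977) = 4902*(-3929) = -19259958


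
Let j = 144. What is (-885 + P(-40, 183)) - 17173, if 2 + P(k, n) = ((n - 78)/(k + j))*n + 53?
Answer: -1853513/104 ≈ -17822.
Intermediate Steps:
P(k, n) = 51 + n*(-78 + n)/(144 + k) (P(k, n) = -2 + (((n - 78)/(k + 144))*n + 53) = -2 + (((-78 + n)/(144 + k))*n + 53) = -2 + (n*(-78 + n)/(144 + k) + 53) = -2 + (53 + n*(-78 + n)/(144 + k)) = 51 + n*(-78 + n)/(144 + k))
(-885 + P(-40, 183)) - 17173 = (-885 + (7344 + 183² - 78*183 + 51*(-40))/(144 - 40)) - 17173 = (-885 + (7344 + 33489 - 14274 - 2040)/104) - 17173 = (-885 + (1/104)*24519) - 17173 = (-885 + 24519/104) - 17173 = -67521/104 - 17173 = -1853513/104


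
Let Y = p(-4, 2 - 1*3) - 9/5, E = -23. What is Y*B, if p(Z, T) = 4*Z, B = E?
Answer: 2047/5 ≈ 409.40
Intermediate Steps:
B = -23
Y = -89/5 (Y = 4*(-4) - 9/5 = -16 - 9*⅕ = -16 - 9/5 = -89/5 ≈ -17.800)
Y*B = -89/5*(-23) = 2047/5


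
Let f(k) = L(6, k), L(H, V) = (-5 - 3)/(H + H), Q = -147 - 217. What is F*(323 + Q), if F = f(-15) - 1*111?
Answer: 13735/3 ≈ 4578.3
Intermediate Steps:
Q = -364
L(H, V) = -4/H (L(H, V) = -8*1/(2*H) = -4/H)
f(k) = -⅔ (f(k) = -4/6 = -4*⅙ = -⅔)
F = -335/3 (F = -⅔ - 1*111 = -⅔ - 111 = -335/3 ≈ -111.67)
F*(323 + Q) = -335*(323 - 364)/3 = -335/3*(-41) = 13735/3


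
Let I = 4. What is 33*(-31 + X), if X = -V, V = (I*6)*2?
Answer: -2607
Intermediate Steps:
V = 48 (V = (4*6)*2 = 24*2 = 48)
X = -48 (X = -1*48 = -48)
33*(-31 + X) = 33*(-31 - 48) = 33*(-79) = -2607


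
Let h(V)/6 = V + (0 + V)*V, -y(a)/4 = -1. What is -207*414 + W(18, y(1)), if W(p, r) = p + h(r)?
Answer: -85560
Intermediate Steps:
y(a) = 4 (y(a) = -4*(-1) = 4)
h(V) = 6*V + 6*V**2 (h(V) = 6*(V + (0 + V)*V) = 6*(V + V*V) = 6*(V + V**2) = 6*V + 6*V**2)
W(p, r) = p + 6*r*(1 + r)
-207*414 + W(18, y(1)) = -207*414 + (18 + 6*4*(1 + 4)) = -85698 + (18 + 6*4*5) = -85698 + (18 + 120) = -85698 + 138 = -85560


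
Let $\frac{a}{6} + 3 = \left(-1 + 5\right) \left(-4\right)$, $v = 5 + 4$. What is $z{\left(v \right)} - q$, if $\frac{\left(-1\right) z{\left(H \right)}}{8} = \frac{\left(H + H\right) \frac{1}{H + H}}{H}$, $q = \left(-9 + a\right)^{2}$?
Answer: $- \frac{136169}{9} \approx -15130.0$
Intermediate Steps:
$v = 9$
$a = -114$ ($a = -18 + 6 \left(-1 + 5\right) \left(-4\right) = -18 + 6 \cdot 4 \left(-4\right) = -18 + 6 \left(-16\right) = -18 - 96 = -114$)
$q = 15129$ ($q = \left(-9 - 114\right)^{2} = \left(-123\right)^{2} = 15129$)
$z{\left(H \right)} = - \frac{8}{H}$ ($z{\left(H \right)} = - 8 \frac{\left(H + H\right) \frac{1}{H + H}}{H} = - 8 \frac{2 H \frac{1}{2 H}}{H} = - 8 \cdot 1 \frac{1}{H} = - \frac{8}{H}$)
$z{\left(v \right)} - q = - \frac{8}{9} - 15129 = - \frac{136169}{9}$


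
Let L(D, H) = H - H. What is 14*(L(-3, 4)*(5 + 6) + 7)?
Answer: 98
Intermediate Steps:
L(D, H) = 0
14*(L(-3, 4)*(5 + 6) + 7) = 14*(0*(5 + 6) + 7) = 14*(0*11 + 7) = 14*(0 + 7) = 14*7 = 98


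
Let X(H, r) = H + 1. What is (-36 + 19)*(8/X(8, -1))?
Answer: -136/9 ≈ -15.111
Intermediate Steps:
X(H, r) = 1 + H
(-36 + 19)*(8/X(8, -1)) = (-36 + 19)*(8/(1 + 8)) = -136/9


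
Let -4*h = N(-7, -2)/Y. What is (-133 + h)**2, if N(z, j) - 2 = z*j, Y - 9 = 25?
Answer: 5121169/289 ≈ 17720.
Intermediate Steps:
Y = 34 (Y = 9 + 25 = 34)
N(z, j) = 2 + j*z (N(z, j) = 2 + z*j = 2 + j*z)
h = -2/17 (h = -(2 - 2*(-7))/(4*34) = -(2 + 14)/(4*34) = -4/34 = -1/4*8/17 = -2/17 ≈ -0.11765)
(-133 + h)**2 = (-133 - 2/17)**2 = (-2263/17)**2 = 5121169/289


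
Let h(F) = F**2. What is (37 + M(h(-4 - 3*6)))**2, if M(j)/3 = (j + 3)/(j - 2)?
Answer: 372297025/232324 ≈ 1602.5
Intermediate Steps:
M(j) = 3*(3 + j)/(-2 + j) (M(j) = 3*((j + 3)/(j - 2)) = 3*((3 + j)/(-2 + j)) = 3*(3 + j)/(-2 + j))
(37 + M(h(-4 - 3*6)))**2 = (37 + 3*(3 + (-4 - 3*6)**2)/(-2 + (-4 - 3*6)**2))**2 = (37 + 3*(3 + (-4 - 18)**2)/(-2 + (-4 - 18)**2))**2 = (37 + 3*(3 + (-22)**2)/(-2 + (-22)**2))**2 = (37 + 3*(3 + 484)/(-2 + 484))**2 = (37 + 3*487/482)**2 = (37 + 3*(1/482)*487)**2 = (37 + 1461/482)**2 = (19295/482)**2 = 372297025/232324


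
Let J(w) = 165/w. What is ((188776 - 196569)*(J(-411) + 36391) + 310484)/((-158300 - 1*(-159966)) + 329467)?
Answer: -38809558708/45365221 ≈ -855.49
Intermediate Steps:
((188776 - 196569)*(J(-411) + 36391) + 310484)/((-158300 - 1*(-159966)) + 329467) = ((188776 - 196569)*(165/(-411) + 36391) + 310484)/((-158300 - 1*(-159966)) + 329467) = (-7793*(165*(-1/411) + 36391) + 310484)/((-158300 + 159966) + 329467) = (-7793*(-55/137 + 36391) + 310484)/(1666 + 329467) = (-7793*4985512/137 + 310484)/331133 = (-38852095016/137 + 310484)*(1/331133) = -38809558708/137*1/331133 = -38809558708/45365221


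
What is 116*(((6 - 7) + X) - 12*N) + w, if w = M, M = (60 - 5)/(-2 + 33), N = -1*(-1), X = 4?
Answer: -32309/31 ≈ -1042.2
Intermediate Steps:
N = 1
M = 55/31 ≈ 1.7742
w = 55/31 ≈ 1.7742
116*(((6 - 7) + X) - 12*N) + w = 116*(((6 - 7) + 4) - 12*1) + 55/31 = 116*((-1 + 4) - 12) + 55/31 = 116*(3 - 12) + 55/31 = 116*(-9) + 55/31 = -1044 + 55/31 = -32309/31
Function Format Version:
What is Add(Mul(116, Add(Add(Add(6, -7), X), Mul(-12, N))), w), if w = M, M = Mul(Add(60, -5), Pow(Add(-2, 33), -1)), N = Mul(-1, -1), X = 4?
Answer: Rational(-32309, 31) ≈ -1042.2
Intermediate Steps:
N = 1
M = Rational(55, 31) (M = Mul(55, Pow(31, -1)) = Mul(55, Rational(1, 31)) = Rational(55, 31) ≈ 1.7742)
w = Rational(55, 31) ≈ 1.7742
Add(Mul(116, Add(Add(Add(6, -7), X), Mul(-12, N))), w) = Add(Mul(116, Add(Add(Add(6, -7), 4), Mul(-12, 1))), Rational(55, 31)) = Add(Mul(116, Add(Add(-1, 4), -12)), Rational(55, 31)) = Add(Mul(116, Add(3, -12)), Rational(55, 31)) = Add(Mul(116, -9), Rational(55, 31)) = Add(-1044, Rational(55, 31)) = Rational(-32309, 31)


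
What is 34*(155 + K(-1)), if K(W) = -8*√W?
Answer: 5270 - 272*I ≈ 5270.0 - 272.0*I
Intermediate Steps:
34*(155 + K(-1)) = 34*(155 - 8*I) = 5270 - 272*I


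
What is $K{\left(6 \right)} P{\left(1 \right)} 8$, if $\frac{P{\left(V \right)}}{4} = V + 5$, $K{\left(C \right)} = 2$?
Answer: $384$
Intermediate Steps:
$P{\left(V \right)} = 20 + 4 V$ ($P{\left(V \right)} = 4 \left(V + 5\right) = 4 \left(5 + V\right) = 20 + 4 V$)
$K{\left(6 \right)} P{\left(1 \right)} 8 = 2 \left(20 + 4 \cdot 1\right) 8 = 2 \left(20 + 4\right) 8 = 2 \cdot 24 \cdot 8 = 48 \cdot 8 = 384$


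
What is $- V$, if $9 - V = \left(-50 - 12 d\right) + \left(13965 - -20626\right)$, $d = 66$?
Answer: $33740$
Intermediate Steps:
$V = -33740$ ($V = 9 - \left(\left(-50 - 792\right) + \left(13965 - -20626\right)\right) = 9 - \left(\left(-50 - 792\right) + \left(13965 + 20626\right)\right) = 9 - \left(-842 + 34591\right) = 9 - 33749 = -33740$)
$- V = \left(-1\right) \left(-33740\right) = 33740$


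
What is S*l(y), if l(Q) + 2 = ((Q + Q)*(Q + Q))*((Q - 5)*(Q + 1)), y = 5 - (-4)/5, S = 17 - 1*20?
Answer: -1368762/625 ≈ -2190.0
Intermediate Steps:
S = -3 (S = 17 - 20 = -3)
y = 29/5 (y = 5 - (-4)/5 = 5 - 1*(-⅘) = 5 + ⅘ = 29/5 ≈ 5.8000)
l(Q) = -2 + 4*Q²*(1 + Q)*(-5 + Q) (l(Q) = -2 + ((Q + Q)*(Q + Q))*((Q - 5)*(Q + 1)) = -2 + ((2*Q)*(2*Q))*((-5 + Q)*(1 + Q)) = -2 + (4*Q²)*((1 + Q)*(-5 + Q)) = -2 + 4*Q²*(1 + Q)*(-5 + Q))
S*l(y) = -3*(-2 - 20*(29/5)² - 16*(29/5)³ + 4*(29/5)⁴) = -3*(-2 - 20*841/25 - 16*24389/125 + 4*(707281/625)) = -3*(-2 - 3364/5 - 390224/125 + 2829124/625) = -3*456254/625 = -1368762/625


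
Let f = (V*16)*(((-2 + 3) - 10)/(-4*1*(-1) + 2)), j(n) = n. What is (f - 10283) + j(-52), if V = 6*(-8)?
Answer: -9183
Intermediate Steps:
V = -48
f = 1152 (f = (-48*16)*(((-2 + 3) - 10)/(-4*1*(-1) + 2)) = -768*(1 - 10)/(-4*(-1) + 2) = -(-6912)/(4 + 2) = -(-6912)/6 = -768*(-3/2) = 1152)
(f - 10283) + j(-52) = (1152 - 10283) - 52 = -9131 - 52 = -9183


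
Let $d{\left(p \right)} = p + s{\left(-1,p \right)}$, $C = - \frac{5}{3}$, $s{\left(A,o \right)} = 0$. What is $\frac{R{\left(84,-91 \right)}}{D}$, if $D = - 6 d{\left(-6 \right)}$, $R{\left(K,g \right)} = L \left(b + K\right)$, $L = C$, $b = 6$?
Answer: $- \frac{25}{6} \approx -4.1667$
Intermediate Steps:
$C = - \frac{5}{3}$ ($C = \left(-5\right) \frac{1}{3} = - \frac{5}{3} \approx -1.6667$)
$L = - \frac{5}{3} \approx -1.6667$
$d{\left(p \right)} = p$ ($d{\left(p \right)} = p + 0 = p$)
$R{\left(K,g \right)} = -10 - \frac{5 K}{3}$ ($R{\left(K,g \right)} = - \frac{5 \left(6 + K\right)}{3} = -10 - \frac{5 K}{3}$)
$D = 36$ ($D = \left(-6\right) \left(-6\right) = 36$)
$\frac{R{\left(84,-91 \right)}}{D} = \frac{-10 - 140}{36} = \left(-10 - 140\right) \frac{1}{36} = \left(-150\right) \frac{1}{36} = - \frac{25}{6}$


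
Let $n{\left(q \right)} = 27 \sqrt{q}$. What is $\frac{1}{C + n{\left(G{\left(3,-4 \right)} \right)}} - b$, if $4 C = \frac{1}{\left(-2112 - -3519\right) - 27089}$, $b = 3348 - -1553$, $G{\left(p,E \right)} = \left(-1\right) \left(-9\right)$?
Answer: $- \frac{40780956539}{8320967} \approx -4901.0$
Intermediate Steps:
$G{\left(p,E \right)} = 9$
$b = 4901$ ($b = 3348 + 1553 = 4901$)
$C = - \frac{1}{102728}$ ($C = \frac{1}{4 \left(\left(-2112 - -3519\right) - 27089\right)} = \frac{1}{4 \left(\left(-2112 + 3519\right) - 27089\right)} = \frac{1}{4 \left(1407 - 27089\right)} = \frac{1}{4 \left(-25682\right)} = \frac{1}{4} \left(- \frac{1}{25682}\right) = - \frac{1}{102728} \approx -9.7344 \cdot 10^{-6}$)
$\frac{1}{C + n{\left(G{\left(3,-4 \right)} \right)}} - b = \frac{1}{- \frac{1}{102728} + 27 \sqrt{9}} - 4901 = \frac{1}{- \frac{1}{102728} + 27 \cdot 3} - 4901 = \frac{1}{- \frac{1}{102728} + 81} - 4901 = \frac{1}{\frac{8320967}{102728}} - 4901 = \frac{102728}{8320967} - 4901 = - \frac{40780956539}{8320967}$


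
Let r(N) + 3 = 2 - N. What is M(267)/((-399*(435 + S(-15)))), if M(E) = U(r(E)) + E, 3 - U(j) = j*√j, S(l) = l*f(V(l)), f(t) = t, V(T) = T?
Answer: -3/2926 - 134*I*√67/65835 ≈ -0.0010253 - 0.01666*I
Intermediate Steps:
r(N) = -1 - N (r(N) = -3 + (2 - N) = -1 - N)
S(l) = l² (S(l) = l*l = l²)
U(j) = 3 - j^(3/2) (U(j) = 3 - j*√j = 3 - j^(3/2))
M(E) = 3 + E - (-1 - E)^(3/2) (M(E) = (3 - (-1 - E)^(3/2)) + E = 3 + E - (-1 - E)^(3/2))
M(267)/((-399*(435 + S(-15)))) = (3 + 267 - (-1 - 1*267)^(3/2))/((-399*(435 + (-15)²))) = (3 + 267 - (-1 - 267)^(3/2))/((-399*(435 + 225))) = (3 + 267 - (-268)^(3/2))/((-399*660)) = (3 + 267 - (-536)*I*√67)/(-263340) = (3 + 267 + 536*I*√67)*(-1/263340) = (270 + 536*I*√67)*(-1/263340) = -3/2926 - 134*I*√67/65835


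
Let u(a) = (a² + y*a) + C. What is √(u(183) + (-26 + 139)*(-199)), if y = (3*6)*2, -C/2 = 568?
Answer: √16454 ≈ 128.27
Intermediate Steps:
C = -1136 (C = -2*568 = -1136)
y = 36 (y = 18*2 = 36)
u(a) = -1136 + a² + 36*a (u(a) = (a² + 36*a) - 1136 = -1136 + a² + 36*a)
√(u(183) + (-26 + 139)*(-199)) = √((-1136 + 183² + 36*183) + (-26 + 139)*(-199)) = √((-1136 + 33489 + 6588) + 113*(-199)) = √(38941 - 22487) = √16454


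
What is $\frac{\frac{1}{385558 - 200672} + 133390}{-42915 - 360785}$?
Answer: $- \frac{24661943541}{74638478200} \approx -0.33042$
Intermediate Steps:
$\frac{\frac{1}{385558 - 200672} + 133390}{-42915 - 360785} = \frac{\frac{1}{184886} + 133390}{-403700} = \left(\frac{1}{184886} + 133390\right) \left(- \frac{1}{403700}\right) = \frac{24661943541}{184886} \left(- \frac{1}{403700}\right) = - \frac{24661943541}{74638478200}$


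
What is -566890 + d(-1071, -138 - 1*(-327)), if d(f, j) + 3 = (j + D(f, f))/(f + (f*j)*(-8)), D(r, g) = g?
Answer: -14561780505/25687 ≈ -5.6689e+5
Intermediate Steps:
d(f, j) = -3 + (f + j)/(f - 8*f*j) (d(f, j) = -3 + (j + f)/(f + (f*j)*(-8)) = -3 + (f + j)/(f - 8*f*j))
-566890 + d(-1071, -138 - 1*(-327)) = -566890 + (-(-138 - 1*(-327)) + 2*(-1071) - 24*(-1071)*(-138 - 1*(-327)))/((-1071)*(-1 + 8*(-138 - 1*(-327)))) = -566890 - (-(-138 + 327) - 2142 - 24*(-1071)*(-138 + 327))/(1071*(-1 + 8*(-138 + 327))) = -566890 - (-1*189 - 2142 - 24*(-1071)*189)/(1071*(-1 + 8*189)) = -566890 - (-189 - 2142 + 4858056)/(1071*(-1 + 1512)) = -566890 - 1/1071*4855725/1511 = -566890 - 1/1071*1/1511*4855725 = -566890 - 77075/25687 = -14561780505/25687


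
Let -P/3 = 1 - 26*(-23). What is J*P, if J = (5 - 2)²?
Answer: -16173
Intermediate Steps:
P = -1797 (P = -3*(1 - 26*(-23)) = -3*(1 + 598) = -3*599 = -1797)
J = 9 (J = 3² = 9)
J*P = 9*(-1797) = -16173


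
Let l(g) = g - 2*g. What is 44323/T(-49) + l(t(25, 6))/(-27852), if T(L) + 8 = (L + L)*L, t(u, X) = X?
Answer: 51438040/5563437 ≈ 9.2457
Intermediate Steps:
T(L) = -8 + 2*L² (T(L) = -8 + (L + L)*L = -8 + (2*L)*L = -8 + 2*L²)
l(g) = -g
44323/T(-49) + l(t(25, 6))/(-27852) = 44323/(-8 + 2*(-49)²) - 1*6/(-27852) = 44323/(-8 + 2*2401) - 6*(-1/27852) = 44323/(-8 + 4802) + 1/4642 = 44323/4794 + 1/4642 = 51438040/5563437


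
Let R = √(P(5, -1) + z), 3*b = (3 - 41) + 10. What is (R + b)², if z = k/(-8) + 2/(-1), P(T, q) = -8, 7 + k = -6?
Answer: 5669/72 - 14*I*√134/3 ≈ 78.736 - 54.021*I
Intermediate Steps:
k = -13 (k = -7 - 6 = -13)
z = -3/8 (z = -13/(-8) + 2/(-1) = -13*(-⅛) + 2*(-1) = 13/8 - 2 = -3/8 ≈ -0.37500)
b = -28/3 (b = ((3 - 41) + 10)/3 = (-38 + 10)/3 = (⅓)*(-28) = -28/3 ≈ -9.3333)
R = I*√134/4 (R = √(-8 - 3/8) = √(-67/8) = I*√134/4 ≈ 2.894*I)
(R + b)² = (I*√134/4 - 28/3)² = (-28/3 + I*√134/4)²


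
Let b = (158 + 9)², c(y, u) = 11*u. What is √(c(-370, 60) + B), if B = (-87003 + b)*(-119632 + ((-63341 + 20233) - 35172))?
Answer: 2*√2924842657 ≈ 1.0816e+5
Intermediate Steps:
b = 27889 (b = 167² = 27889)
B = 11699369968 (B = (-87003 + 27889)*(-119632 + ((-63341 + 20233) - 35172)) = -59114*(-119632 + (-43108 - 35172)) = -59114*(-119632 - 78280) = -59114*(-197912) = 11699369968)
√(c(-370, 60) + B) = √(11*60 + 11699369968) = √(660 + 11699369968) = √11699370628 = 2*√2924842657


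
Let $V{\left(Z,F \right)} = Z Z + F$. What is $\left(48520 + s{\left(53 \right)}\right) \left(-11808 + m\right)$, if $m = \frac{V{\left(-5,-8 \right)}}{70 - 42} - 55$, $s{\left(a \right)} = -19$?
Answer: $- \frac{16109461647}{28} \approx -5.7534 \cdot 10^{8}$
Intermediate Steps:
$V{\left(Z,F \right)} = F + Z^{2}$ ($V{\left(Z,F \right)} = Z^{2} + F = F + Z^{2}$)
$m = - \frac{1523}{28}$ ($m = \frac{-8 + \left(-5\right)^{2}}{70 - 42} - 55 = \frac{-8 + 25}{28} - 55 = \frac{1}{28} \cdot 17 - 55 = \frac{17}{28} - 55 = - \frac{1523}{28} \approx -54.393$)
$\left(48520 + s{\left(53 \right)}\right) \left(-11808 + m\right) = \left(48520 - 19\right) \left(-11808 - \frac{1523}{28}\right) = 48501 \left(- \frac{332147}{28}\right) = - \frac{16109461647}{28}$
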